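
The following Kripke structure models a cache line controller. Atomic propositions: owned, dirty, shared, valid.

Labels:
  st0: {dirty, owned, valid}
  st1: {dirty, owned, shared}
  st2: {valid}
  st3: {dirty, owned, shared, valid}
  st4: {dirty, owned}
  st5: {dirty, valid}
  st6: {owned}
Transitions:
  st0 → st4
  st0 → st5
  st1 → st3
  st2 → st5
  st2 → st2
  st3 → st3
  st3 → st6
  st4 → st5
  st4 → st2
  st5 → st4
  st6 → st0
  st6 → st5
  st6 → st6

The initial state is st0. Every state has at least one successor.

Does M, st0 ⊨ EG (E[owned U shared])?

States satisfying E[owned U shared]: {st1, st3}.
States satisfying EG (E[owned U shared]): {st1, st3}.
No suitable path/successor from st0 witnesses the formula.
st0 ∉ Sat(EG (E[owned U shared])).

Violated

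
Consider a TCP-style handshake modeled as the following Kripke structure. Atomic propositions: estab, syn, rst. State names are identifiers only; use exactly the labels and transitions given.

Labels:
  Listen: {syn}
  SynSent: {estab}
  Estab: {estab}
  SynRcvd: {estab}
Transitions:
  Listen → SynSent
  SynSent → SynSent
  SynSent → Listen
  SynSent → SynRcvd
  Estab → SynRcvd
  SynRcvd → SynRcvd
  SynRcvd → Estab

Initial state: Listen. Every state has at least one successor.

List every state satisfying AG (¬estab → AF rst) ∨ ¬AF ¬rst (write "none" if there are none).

States satisfying ¬estab → AF rst: {SynSent, Estab, SynRcvd}.
States satisfying AG (¬estab → AF rst): {Estab, SynRcvd}.
States satisfying ¬rst: {Listen, SynSent, Estab, SynRcvd}.
States satisfying AF ¬rst: {Listen, SynSent, Estab, SynRcvd}.
States satisfying ¬AF ¬rst: ∅.
States satisfying AG (¬estab → AF rst) ∨ ¬AF ¬rst: {Estab, SynRcvd}.

{Estab, SynRcvd}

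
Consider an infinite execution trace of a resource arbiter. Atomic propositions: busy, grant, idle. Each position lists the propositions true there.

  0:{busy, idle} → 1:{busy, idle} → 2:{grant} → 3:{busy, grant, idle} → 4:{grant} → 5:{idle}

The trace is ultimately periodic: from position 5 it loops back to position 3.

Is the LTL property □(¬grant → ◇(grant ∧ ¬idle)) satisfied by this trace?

¬grant → ◇(grant ∧ ¬idle) holds at every position 0..5, and those are all positions ever visited, so □(¬grant → ◇(grant ∧ ¬idle)) holds.
Positions where ¬grant holds: 0, 1, 5.
Check ◇(grant ∧ ¬idle) at each: 0→ok, 1→ok, 5→ok.

Holds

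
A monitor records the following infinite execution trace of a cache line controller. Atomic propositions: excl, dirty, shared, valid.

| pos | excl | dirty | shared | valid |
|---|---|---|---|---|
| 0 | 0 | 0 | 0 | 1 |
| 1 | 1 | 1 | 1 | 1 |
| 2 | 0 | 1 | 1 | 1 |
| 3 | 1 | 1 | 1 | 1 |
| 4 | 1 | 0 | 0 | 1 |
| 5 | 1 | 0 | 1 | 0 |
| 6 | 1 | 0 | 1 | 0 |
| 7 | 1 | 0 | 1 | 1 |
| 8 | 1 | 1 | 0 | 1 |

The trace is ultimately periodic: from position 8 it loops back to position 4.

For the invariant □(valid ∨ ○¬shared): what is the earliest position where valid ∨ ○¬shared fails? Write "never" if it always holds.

Check valid ∨ ○¬shared at each position in order: 0 ✓, 1 ✓, 2 ✓, 3 ✓, 4 ✓.
At position 5 the labels are {excl, shared} and the next position 6 has {excl, shared}, so valid ∨ ○¬shared is false there. This is the first violation.

5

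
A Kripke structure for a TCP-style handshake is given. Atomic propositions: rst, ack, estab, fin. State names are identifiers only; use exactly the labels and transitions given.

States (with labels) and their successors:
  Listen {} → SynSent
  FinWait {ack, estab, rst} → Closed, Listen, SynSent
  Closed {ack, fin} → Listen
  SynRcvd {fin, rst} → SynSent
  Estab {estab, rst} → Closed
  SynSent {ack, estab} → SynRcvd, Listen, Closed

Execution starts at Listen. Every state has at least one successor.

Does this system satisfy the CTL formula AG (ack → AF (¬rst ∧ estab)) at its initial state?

States satisfying ack → AF (¬rst ∧ estab): {Listen, FinWait, Closed, SynRcvd, Estab, SynSent}.
States satisfying AG (ack → AF (¬rst ∧ estab)): {Listen, FinWait, Closed, SynRcvd, Estab, SynSent}.
Every state reachable from Listen satisfies ack → AF (¬rst ∧ estab).
Listen ∈ Sat(AG (ack → AF (¬rst ∧ estab))).

Holds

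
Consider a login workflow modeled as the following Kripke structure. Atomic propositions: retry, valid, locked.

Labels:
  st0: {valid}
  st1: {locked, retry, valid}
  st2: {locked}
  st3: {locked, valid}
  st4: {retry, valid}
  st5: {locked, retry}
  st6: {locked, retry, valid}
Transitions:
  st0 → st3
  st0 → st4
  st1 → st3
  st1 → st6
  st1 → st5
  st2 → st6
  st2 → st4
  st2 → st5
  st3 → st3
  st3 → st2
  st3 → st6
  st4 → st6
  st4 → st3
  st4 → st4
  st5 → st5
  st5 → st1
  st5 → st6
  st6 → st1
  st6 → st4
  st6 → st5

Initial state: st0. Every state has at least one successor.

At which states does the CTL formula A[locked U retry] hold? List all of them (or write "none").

{st1, st2, st4, st5, st6}

States satisfying locked: {st1, st2, st3, st5, st6}.
States satisfying retry: {st1, st4, st5, st6}.
States satisfying A[locked U retry]: {st1, st2, st4, st5, st6}.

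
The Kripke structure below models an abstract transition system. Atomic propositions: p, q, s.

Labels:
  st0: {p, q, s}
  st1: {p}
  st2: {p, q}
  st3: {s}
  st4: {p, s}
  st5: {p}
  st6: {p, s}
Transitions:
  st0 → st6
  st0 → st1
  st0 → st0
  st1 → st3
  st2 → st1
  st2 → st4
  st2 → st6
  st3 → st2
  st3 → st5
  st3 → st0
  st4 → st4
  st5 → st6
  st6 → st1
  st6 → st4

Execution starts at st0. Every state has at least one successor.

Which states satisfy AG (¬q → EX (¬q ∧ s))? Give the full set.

{st4}

States satisfying ¬q → EX (¬q ∧ s): {st0, st1, st2, st4, st5, st6}.
States satisfying AG (¬q → EX (¬q ∧ s)): {st4}.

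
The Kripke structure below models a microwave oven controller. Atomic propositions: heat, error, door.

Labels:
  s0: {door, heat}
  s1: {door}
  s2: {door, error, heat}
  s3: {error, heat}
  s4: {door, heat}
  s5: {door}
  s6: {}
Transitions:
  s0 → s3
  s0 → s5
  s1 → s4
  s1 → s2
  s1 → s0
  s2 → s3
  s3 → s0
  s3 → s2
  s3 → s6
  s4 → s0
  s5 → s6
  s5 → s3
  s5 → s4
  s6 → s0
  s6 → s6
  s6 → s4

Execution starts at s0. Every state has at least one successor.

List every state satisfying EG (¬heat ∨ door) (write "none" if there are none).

{s0, s1, s4, s5, s6}

States satisfying ¬heat ∨ door: {s0, s1, s2, s4, s5, s6}.
States satisfying EG (¬heat ∨ door): {s0, s1, s4, s5, s6}.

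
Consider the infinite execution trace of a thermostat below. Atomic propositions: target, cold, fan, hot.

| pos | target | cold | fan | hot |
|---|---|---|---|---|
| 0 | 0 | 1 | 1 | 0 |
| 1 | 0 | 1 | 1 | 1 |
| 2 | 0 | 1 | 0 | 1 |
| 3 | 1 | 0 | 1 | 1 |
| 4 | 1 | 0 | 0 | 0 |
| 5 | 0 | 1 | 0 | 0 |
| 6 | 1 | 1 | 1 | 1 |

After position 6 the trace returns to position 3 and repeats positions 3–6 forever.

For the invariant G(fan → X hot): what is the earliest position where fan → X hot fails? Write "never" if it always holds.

Check fan → X hot at each position in order: 0 ✓, 1 ✓, 2 ✓.
At position 3 the labels are {fan, hot, target} and the next position 4 has {target}, so fan → X hot is false there. This is the first violation.

3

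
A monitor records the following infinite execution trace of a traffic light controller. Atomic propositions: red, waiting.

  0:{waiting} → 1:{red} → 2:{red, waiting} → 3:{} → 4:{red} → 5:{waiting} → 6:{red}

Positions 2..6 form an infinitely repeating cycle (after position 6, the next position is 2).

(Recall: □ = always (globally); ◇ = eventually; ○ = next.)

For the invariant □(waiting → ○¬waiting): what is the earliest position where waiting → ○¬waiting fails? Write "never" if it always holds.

never

waiting → ○¬waiting holds at every position 0..6, and those are all the positions the trace ever visits, so the invariant □(waiting → ○¬waiting) is never violated.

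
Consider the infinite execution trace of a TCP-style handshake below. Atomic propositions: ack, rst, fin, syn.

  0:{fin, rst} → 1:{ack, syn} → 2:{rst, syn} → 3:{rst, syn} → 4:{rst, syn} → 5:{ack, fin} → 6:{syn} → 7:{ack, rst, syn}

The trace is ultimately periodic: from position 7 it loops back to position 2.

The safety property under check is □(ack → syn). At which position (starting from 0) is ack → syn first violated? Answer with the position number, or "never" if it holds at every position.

Check ack → syn at each position in order: 0 ✓, 1 ✓, 2 ✓, 3 ✓, 4 ✓.
At position 5 the labels are {ack, fin}, so ack → syn is false there. This is the first violation.

5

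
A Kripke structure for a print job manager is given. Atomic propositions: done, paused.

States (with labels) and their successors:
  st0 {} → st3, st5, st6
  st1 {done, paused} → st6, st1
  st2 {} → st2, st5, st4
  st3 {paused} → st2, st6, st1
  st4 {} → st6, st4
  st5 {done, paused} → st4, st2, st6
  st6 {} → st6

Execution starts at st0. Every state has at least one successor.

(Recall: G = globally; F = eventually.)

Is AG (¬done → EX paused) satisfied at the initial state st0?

States satisfying ¬done → EX paused: {st0, st1, st2, st3, st5}.
States satisfying AG (¬done → EX paused): ∅.
st4 is reachable from st0 and violates ¬done → EX paused, so AG fails at st0.
st0 ∉ Sat(AG (¬done → EX paused)).

No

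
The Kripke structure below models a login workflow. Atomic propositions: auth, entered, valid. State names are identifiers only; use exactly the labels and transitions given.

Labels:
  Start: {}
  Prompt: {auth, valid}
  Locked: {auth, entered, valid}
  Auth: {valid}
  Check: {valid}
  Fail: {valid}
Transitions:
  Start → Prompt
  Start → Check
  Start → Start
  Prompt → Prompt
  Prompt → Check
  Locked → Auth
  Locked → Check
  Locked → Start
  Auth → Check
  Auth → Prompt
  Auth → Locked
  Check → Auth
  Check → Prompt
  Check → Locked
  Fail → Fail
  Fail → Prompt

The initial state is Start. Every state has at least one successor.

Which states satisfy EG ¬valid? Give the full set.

States satisfying ¬valid: {Start}.
States satisfying EG ¬valid: {Start}.

{Start}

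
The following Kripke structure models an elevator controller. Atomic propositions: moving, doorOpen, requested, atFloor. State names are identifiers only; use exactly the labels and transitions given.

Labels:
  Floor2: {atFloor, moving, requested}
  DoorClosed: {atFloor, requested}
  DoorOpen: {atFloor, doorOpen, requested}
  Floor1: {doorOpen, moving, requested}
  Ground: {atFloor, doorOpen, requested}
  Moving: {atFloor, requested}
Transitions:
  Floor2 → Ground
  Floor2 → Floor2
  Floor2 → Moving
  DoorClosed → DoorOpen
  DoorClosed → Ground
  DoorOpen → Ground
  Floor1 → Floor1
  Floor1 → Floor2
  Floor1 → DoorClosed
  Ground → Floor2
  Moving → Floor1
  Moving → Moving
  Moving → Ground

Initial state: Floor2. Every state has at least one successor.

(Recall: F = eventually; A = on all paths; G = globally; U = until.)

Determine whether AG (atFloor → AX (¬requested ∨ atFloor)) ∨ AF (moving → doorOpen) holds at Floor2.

States satisfying atFloor → AX (¬requested ∨ atFloor): {Floor2, DoorClosed, DoorOpen, Floor1, Ground}.
States satisfying AG (atFloor → AX (¬requested ∨ atFloor)): ∅.
States satisfying moving → doorOpen: {DoorClosed, DoorOpen, Floor1, Ground, Moving}.
States satisfying AF (moving → doorOpen): {DoorClosed, DoorOpen, Floor1, Ground, Moving}.
States satisfying AG (atFloor → AX (¬requested ∨ atFloor)) ∨ AF (moving → doorOpen): {DoorClosed, DoorOpen, Floor1, Ground, Moving}.
Floor2 ∉ Sat(AG (atFloor → AX (¬requested ∨ atFloor)) ∨ AF (moving → doorOpen)).

Violated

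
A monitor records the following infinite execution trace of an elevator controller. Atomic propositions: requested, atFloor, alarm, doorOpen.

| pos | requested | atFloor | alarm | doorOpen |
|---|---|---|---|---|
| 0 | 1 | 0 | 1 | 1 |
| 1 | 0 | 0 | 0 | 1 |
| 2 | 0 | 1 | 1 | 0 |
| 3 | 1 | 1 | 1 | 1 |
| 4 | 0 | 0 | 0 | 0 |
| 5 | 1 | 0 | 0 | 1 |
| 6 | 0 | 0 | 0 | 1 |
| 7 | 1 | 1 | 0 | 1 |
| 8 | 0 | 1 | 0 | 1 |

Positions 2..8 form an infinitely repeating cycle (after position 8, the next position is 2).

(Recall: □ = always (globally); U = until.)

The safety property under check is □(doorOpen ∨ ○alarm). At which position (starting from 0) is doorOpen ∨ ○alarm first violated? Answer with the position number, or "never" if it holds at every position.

Check doorOpen ∨ ○alarm at each position in order: 0 ✓, 1 ✓, 2 ✓, 3 ✓.
At position 4 the labels are {} and the next position 5 has {doorOpen, requested}, so doorOpen ∨ ○alarm is false there. This is the first violation.

4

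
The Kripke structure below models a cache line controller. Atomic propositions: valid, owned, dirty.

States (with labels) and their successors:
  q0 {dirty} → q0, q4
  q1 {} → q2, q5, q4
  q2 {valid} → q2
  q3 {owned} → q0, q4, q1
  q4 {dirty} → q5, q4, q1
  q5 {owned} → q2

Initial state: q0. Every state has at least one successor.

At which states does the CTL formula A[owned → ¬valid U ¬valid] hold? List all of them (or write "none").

{q0, q1, q3, q4, q5}

States satisfying owned → ¬valid: {q0, q1, q2, q3, q4, q5}.
States satisfying ¬valid: {q0, q1, q3, q4, q5}.
States satisfying A[owned → ¬valid U ¬valid]: {q0, q1, q3, q4, q5}.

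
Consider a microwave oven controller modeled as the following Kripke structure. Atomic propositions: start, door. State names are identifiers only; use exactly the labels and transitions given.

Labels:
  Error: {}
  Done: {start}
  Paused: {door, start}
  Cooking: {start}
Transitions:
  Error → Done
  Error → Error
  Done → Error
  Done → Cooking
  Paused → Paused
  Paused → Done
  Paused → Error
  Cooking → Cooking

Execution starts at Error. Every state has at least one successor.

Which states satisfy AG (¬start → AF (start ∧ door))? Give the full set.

{Cooking}

States satisfying ¬start → AF (start ∧ door): {Done, Paused, Cooking}.
States satisfying AG (¬start → AF (start ∧ door)): {Cooking}.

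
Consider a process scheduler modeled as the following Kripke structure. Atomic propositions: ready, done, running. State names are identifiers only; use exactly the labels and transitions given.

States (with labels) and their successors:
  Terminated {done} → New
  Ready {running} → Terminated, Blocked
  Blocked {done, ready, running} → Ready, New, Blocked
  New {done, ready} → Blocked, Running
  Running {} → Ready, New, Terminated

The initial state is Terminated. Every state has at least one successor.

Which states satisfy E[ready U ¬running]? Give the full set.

States satisfying ready: {Blocked, New}.
States satisfying ¬running: {Terminated, New, Running}.
States satisfying E[ready U ¬running]: {Terminated, Blocked, New, Running}.

{Terminated, Blocked, New, Running}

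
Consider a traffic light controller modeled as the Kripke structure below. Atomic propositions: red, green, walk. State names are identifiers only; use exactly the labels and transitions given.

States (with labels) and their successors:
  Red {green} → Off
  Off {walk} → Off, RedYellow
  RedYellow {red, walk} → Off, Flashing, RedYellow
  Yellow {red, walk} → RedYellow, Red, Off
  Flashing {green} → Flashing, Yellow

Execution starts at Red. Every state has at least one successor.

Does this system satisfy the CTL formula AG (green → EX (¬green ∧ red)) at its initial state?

States satisfying green → EX (¬green ∧ red): {Off, RedYellow, Yellow, Flashing}.
States satisfying AG (green → EX (¬green ∧ red)): ∅.
Red is reachable from Red and violates green → EX (¬green ∧ red), so AG fails at Red.
Red ∉ Sat(AG (green → EX (¬green ∧ red))).

No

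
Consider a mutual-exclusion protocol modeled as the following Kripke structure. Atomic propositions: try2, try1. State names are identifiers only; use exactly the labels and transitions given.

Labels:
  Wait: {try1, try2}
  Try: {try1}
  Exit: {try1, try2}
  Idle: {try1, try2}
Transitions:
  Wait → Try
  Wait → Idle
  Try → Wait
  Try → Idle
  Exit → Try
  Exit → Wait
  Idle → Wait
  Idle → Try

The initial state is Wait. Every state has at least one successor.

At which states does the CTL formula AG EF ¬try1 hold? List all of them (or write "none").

none

States satisfying EF ¬try1: ∅.
States satisfying AG EF ¬try1: ∅.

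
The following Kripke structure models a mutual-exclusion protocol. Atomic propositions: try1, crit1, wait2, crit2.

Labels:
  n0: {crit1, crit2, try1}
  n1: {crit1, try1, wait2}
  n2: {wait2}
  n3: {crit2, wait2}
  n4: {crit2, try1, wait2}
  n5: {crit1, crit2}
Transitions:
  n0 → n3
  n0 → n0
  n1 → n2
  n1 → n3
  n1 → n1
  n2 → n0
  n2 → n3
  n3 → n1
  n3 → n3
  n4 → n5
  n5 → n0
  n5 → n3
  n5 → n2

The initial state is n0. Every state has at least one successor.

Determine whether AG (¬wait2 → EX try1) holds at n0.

Holds

States satisfying ¬wait2 → EX try1: {n0, n1, n2, n3, n4, n5}.
States satisfying AG (¬wait2 → EX try1): {n0, n1, n2, n3, n4, n5}.
Every state reachable from n0 satisfies ¬wait2 → EX try1.
n0 ∈ Sat(AG (¬wait2 → EX try1)).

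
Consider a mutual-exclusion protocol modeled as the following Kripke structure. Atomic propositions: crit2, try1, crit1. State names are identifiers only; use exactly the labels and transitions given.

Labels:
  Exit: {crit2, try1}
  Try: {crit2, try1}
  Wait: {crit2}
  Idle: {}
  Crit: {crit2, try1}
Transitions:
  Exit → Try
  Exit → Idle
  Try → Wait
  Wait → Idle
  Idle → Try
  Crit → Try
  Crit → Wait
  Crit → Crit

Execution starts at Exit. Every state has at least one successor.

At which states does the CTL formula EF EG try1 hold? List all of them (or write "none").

States satisfying EG try1: {Crit}.
States satisfying EF EG try1: {Crit}.

{Crit}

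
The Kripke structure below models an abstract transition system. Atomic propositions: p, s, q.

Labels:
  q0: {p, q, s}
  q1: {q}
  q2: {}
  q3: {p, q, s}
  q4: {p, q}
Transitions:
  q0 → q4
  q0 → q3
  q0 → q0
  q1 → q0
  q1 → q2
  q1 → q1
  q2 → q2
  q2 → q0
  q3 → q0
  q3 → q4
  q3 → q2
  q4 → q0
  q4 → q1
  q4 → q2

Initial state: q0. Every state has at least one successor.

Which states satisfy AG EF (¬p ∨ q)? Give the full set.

States satisfying EF (¬p ∨ q): {q0, q1, q2, q3, q4}.
States satisfying AG EF (¬p ∨ q): {q0, q1, q2, q3, q4}.

{q0, q1, q2, q3, q4}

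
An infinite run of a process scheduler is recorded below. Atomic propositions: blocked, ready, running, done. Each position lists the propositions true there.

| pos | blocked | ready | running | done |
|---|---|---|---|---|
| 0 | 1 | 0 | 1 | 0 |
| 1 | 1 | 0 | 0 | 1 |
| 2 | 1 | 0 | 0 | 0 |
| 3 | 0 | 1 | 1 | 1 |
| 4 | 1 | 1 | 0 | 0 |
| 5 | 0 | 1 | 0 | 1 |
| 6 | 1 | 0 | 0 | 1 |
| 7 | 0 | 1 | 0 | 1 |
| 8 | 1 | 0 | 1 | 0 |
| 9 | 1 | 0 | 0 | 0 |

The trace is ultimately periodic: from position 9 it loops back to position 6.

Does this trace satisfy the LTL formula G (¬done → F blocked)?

Yes

¬done → F blocked holds at every position 0..9, and those are all positions ever visited, so G (¬done → F blocked) holds.
Positions where ¬done holds: 0, 2, 4, 8, 9.
Check F blocked at each: 0→ok, 2→ok, 4→ok, 8→ok, 9→ok.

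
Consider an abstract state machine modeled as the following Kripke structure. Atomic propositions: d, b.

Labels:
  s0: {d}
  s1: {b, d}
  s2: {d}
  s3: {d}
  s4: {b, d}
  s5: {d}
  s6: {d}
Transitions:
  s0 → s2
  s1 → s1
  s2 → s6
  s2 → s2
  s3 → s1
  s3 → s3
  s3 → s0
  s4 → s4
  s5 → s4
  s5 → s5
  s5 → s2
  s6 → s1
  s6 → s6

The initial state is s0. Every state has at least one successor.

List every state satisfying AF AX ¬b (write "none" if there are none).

{s0, s2}

States satisfying AX ¬b: {s0, s2}.
States satisfying AF AX ¬b: {s0, s2}.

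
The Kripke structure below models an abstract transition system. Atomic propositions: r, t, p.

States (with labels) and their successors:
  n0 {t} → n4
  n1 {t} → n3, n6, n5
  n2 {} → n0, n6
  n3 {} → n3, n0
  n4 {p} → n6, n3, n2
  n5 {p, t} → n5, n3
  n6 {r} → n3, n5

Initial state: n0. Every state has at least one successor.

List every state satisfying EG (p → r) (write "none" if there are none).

States satisfying p → r: {n0, n1, n2, n3, n6}.
States satisfying EG (p → r): {n1, n2, n3, n6}.

{n1, n2, n3, n6}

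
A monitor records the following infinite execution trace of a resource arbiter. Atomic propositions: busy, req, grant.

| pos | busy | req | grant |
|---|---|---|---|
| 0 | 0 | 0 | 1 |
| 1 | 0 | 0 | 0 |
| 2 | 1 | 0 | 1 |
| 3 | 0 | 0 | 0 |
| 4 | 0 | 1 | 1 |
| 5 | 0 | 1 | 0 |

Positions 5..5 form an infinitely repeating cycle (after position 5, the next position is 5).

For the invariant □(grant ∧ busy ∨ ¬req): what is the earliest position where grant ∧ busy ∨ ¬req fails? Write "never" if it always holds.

Check grant ∧ busy ∨ ¬req at each position in order: 0 ✓, 1 ✓, 2 ✓, 3 ✓.
At position 4 the labels are {grant, req}, so grant ∧ busy ∨ ¬req is false there. This is the first violation.

4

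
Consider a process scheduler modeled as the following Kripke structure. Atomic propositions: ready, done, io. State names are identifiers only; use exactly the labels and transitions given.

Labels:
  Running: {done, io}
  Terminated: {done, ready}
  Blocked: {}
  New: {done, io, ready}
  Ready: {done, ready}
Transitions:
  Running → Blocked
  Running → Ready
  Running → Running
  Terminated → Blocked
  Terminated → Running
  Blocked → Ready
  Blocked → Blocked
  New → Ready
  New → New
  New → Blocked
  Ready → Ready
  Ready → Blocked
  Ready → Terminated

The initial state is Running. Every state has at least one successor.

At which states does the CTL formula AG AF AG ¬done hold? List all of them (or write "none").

States satisfying AF AG ¬done: ∅.
States satisfying AG AF AG ¬done: ∅.

none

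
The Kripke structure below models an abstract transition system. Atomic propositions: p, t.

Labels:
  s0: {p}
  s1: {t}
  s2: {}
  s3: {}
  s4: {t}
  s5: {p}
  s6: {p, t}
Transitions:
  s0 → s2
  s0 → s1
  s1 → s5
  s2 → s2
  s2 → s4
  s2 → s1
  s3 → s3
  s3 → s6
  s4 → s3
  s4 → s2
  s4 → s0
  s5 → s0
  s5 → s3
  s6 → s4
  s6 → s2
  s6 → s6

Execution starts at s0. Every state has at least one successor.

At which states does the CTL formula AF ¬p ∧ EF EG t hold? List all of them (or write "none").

{s0, s1, s2, s3, s4, s5}

States satisfying ¬p: {s1, s2, s3, s4}.
States satisfying AF ¬p: {s0, s1, s2, s3, s4, s5}.
States satisfying EG t: {s6}.
States satisfying EF EG t: {s0, s1, s2, s3, s4, s5, s6}.
States satisfying AF ¬p ∧ EF EG t: {s0, s1, s2, s3, s4, s5}.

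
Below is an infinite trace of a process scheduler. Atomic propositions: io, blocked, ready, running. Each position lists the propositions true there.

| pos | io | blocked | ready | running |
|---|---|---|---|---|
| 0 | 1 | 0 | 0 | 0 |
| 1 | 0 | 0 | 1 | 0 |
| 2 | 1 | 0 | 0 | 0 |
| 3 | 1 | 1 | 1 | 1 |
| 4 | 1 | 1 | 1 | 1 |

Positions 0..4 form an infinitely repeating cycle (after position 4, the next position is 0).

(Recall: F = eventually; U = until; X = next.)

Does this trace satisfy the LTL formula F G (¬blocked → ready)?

Violated

G (¬blocked → ready) is false at every position 0..4, so it never becomes true and F G (¬blocked → ready) fails.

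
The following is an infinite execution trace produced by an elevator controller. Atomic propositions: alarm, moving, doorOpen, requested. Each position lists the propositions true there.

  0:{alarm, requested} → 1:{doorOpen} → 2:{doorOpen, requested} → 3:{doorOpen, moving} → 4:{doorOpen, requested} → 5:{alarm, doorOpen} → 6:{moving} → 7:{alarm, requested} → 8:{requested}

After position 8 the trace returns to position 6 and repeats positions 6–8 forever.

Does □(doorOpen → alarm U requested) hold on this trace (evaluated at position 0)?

Does not hold

doorOpen → alarm U requested must hold at every position from 0 onward. It fails at position 1, so □(doorOpen → alarm U requested) is false.
Positions where doorOpen holds: 1, 2, 3, 4, 5.
Check alarm U requested at each: 1→fails, 2→ok, 3→fails, 4→ok, 5→fails.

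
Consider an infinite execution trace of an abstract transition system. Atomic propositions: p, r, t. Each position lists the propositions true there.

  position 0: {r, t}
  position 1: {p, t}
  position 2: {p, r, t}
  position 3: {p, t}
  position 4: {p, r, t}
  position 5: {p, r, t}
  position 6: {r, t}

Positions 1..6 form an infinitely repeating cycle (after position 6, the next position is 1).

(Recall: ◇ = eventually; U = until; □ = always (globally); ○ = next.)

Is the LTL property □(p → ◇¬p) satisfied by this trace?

Holds

p → ◇¬p holds at every position 0..6, and those are all positions ever visited, so □(p → ◇¬p) holds.
Positions where p holds: 1, 2, 3, 4, 5.
Check ◇¬p at each: 1→ok, 2→ok, 3→ok, 4→ok, 5→ok.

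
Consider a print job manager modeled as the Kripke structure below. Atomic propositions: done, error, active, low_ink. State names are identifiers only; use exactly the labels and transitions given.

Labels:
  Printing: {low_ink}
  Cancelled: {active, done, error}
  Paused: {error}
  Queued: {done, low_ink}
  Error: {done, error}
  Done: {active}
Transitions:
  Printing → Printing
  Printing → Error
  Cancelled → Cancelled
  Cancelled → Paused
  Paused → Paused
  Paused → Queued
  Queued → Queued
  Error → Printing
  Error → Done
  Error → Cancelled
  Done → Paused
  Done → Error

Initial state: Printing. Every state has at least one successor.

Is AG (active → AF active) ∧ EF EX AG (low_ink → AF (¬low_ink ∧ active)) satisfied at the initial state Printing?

States satisfying active → AF active: {Printing, Cancelled, Paused, Queued, Error, Done}.
States satisfying AG (active → AF active): {Printing, Cancelled, Paused, Queued, Error, Done}.
States satisfying EX AG (low_ink → AF (¬low_ink ∧ active)): ∅.
States satisfying EF EX AG (low_ink → AF (¬low_ink ∧ active)): ∅.
States satisfying AG (active → AF active) ∧ EF EX AG (low_ink → AF (¬low_ink ∧ active)): ∅.
Printing ∉ Sat(AG (active → AF active) ∧ EF EX AG (low_ink → AF (¬low_ink ∧ active))).

Does not hold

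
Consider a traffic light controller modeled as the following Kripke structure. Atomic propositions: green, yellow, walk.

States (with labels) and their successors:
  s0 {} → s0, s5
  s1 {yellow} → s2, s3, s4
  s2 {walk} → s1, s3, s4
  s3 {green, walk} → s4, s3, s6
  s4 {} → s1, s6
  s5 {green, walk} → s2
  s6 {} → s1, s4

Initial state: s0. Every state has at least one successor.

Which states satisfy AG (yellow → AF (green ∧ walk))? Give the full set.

States satisfying yellow → AF (green ∧ walk): {s0, s2, s3, s4, s5, s6}.
States satisfying AG (yellow → AF (green ∧ walk)): ∅.

none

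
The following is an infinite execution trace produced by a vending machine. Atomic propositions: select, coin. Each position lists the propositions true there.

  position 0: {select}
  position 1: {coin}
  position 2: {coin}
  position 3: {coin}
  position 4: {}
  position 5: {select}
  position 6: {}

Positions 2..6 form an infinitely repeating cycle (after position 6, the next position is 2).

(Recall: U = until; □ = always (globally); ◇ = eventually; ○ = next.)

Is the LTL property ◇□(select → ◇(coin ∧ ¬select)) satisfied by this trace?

Holds

□(select → ◇(coin ∧ ¬select)) holds at position 0, which is reachable from 0, so ◇□(select → ◇(coin ∧ ¬select)) holds.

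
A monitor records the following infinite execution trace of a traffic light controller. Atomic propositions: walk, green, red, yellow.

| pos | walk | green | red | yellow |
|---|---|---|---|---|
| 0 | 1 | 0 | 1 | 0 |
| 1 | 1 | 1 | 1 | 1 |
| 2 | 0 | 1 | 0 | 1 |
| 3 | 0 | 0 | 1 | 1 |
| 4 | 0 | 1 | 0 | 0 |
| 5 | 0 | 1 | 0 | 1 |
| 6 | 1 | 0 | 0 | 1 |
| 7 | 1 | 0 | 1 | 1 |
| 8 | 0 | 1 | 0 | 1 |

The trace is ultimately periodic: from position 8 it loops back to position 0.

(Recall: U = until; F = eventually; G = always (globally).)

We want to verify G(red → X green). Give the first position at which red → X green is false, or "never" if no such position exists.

never

red → X green holds at every position 0..8, and those are all the positions the trace ever visits, so the invariant G(red → X green) is never violated.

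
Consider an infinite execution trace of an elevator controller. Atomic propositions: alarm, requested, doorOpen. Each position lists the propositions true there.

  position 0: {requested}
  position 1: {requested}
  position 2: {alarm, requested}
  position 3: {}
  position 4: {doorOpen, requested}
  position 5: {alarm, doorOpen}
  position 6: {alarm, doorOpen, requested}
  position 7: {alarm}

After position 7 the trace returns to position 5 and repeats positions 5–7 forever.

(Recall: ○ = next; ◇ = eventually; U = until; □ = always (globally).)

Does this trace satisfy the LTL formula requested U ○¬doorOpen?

Yes

Walking from position 0: ○¬doorOpen first holds at position 0, and requested holds at every earlier position along the way, so requested U ○¬doorOpen holds.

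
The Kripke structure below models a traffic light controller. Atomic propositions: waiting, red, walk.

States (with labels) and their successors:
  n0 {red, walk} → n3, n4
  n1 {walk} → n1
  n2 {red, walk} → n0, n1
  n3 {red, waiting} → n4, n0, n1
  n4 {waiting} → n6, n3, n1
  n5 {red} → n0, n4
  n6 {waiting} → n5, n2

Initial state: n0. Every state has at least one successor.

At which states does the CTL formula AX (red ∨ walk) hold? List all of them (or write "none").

States satisfying red ∨ walk: {n0, n1, n2, n3, n5}.
States satisfying AX (red ∨ walk): {n1, n2, n6}.

{n1, n2, n6}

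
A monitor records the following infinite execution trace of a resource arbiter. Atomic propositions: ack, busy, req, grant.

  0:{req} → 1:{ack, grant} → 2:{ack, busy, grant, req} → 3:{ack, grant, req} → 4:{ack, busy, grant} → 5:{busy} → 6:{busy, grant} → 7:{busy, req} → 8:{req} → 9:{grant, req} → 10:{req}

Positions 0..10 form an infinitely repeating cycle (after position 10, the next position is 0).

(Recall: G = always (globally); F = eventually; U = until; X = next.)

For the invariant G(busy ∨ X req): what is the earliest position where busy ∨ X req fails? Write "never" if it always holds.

At position 0 the labels are {req} and the next position 1 has {ack, grant}, so busy ∨ X req is false there. This is the first violation.

0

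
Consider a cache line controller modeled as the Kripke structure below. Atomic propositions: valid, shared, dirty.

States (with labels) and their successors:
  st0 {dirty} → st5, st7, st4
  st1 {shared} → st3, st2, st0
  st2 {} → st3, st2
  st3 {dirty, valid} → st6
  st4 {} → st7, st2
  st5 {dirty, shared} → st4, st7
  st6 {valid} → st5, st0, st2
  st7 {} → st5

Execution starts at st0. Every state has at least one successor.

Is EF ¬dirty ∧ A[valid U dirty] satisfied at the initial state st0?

Yes

States satisfying ¬dirty: {st1, st2, st4, st6, st7}.
States satisfying EF ¬dirty: {st0, st1, st2, st3, st4, st5, st6, st7}.
States satisfying valid: {st3, st6}.
States satisfying dirty: {st0, st3, st5}.
States satisfying A[valid U dirty]: {st0, st3, st5}.
States satisfying EF ¬dirty ∧ A[valid U dirty]: {st0, st3, st5}.
st0 ∈ Sat(EF ¬dirty ∧ A[valid U dirty]).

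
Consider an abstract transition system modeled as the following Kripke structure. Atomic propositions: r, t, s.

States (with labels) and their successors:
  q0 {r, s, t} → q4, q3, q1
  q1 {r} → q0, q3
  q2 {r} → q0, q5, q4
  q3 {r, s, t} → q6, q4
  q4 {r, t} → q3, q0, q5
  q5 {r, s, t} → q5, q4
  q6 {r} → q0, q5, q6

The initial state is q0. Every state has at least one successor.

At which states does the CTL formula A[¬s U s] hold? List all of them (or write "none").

{q0, q1, q2, q3, q4, q5}

States satisfying ¬s: {q1, q2, q4, q6}.
States satisfying s: {q0, q3, q5}.
States satisfying A[¬s U s]: {q0, q1, q2, q3, q4, q5}.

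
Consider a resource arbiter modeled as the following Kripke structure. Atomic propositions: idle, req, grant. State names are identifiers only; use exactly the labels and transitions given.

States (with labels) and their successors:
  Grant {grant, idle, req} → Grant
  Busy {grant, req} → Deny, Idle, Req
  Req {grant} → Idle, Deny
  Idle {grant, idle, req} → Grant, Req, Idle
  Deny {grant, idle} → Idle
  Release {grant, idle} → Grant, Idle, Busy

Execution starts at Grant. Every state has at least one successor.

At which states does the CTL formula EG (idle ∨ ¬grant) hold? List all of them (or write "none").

States satisfying idle ∨ ¬grant: {Grant, Idle, Deny, Release}.
States satisfying EG (idle ∨ ¬grant): {Grant, Idle, Deny, Release}.

{Grant, Idle, Deny, Release}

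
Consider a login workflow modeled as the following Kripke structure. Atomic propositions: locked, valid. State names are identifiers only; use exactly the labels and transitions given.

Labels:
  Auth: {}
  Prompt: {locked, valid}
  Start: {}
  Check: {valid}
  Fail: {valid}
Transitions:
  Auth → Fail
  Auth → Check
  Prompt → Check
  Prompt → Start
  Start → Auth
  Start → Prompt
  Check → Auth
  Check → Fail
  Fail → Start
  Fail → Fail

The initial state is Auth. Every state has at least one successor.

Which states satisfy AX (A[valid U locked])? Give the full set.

none

States satisfying A[valid U locked]: {Prompt}.
States satisfying AX (A[valid U locked]): ∅.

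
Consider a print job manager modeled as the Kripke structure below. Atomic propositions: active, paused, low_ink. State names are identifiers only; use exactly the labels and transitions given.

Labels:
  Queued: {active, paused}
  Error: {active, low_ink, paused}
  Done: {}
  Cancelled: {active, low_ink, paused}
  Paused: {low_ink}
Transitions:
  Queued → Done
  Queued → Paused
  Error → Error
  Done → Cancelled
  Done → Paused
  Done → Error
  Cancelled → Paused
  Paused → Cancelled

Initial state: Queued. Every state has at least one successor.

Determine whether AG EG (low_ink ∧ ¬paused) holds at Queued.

No

States satisfying EG (low_ink ∧ ¬paused): ∅.
States satisfying AG EG (low_ink ∧ ¬paused): ∅.
Cancelled is reachable from Queued and violates EG (low_ink ∧ ¬paused), so AG fails at Queued.
Queued ∉ Sat(AG EG (low_ink ∧ ¬paused)).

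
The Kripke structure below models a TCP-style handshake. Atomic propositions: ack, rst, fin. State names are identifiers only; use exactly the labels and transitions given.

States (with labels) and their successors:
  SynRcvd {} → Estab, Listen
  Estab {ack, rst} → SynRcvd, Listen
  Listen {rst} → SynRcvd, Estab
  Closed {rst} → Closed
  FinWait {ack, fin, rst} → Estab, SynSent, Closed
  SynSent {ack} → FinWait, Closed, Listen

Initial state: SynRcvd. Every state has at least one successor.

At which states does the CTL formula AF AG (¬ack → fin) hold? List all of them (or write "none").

States satisfying AG (¬ack → fin): ∅.
States satisfying AF AG (¬ack → fin): ∅.

none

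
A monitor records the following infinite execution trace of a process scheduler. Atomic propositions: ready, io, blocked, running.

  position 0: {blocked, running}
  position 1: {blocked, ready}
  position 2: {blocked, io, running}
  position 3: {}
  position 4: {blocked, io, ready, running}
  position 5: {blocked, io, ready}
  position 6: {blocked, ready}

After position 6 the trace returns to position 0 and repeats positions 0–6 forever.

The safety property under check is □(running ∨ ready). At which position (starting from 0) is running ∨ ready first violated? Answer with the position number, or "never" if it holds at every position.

Check running ∨ ready at each position in order: 0 ✓, 1 ✓, 2 ✓.
At position 3 the labels are {}, so running ∨ ready is false there. This is the first violation.

3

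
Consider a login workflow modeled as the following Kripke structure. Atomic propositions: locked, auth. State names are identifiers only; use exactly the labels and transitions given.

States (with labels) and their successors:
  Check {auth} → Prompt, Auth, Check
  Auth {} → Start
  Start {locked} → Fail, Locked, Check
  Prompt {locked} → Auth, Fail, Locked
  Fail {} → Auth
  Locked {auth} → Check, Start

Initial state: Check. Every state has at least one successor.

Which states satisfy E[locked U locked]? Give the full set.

{Start, Prompt}

States satisfying locked: {Start, Prompt}.
States satisfying E[locked U locked]: {Start, Prompt}.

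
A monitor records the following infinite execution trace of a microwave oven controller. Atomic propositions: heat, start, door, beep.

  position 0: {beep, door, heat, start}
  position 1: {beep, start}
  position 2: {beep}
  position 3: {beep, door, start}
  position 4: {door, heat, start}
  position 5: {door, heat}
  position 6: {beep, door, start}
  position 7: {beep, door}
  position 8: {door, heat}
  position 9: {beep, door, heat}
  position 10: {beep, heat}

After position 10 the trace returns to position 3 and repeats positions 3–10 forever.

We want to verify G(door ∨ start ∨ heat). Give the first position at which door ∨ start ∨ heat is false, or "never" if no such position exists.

2

Check door ∨ start ∨ heat at each position in order: 0 ✓, 1 ✓.
At position 2 the labels are {beep}, so door ∨ start ∨ heat is false there. This is the first violation.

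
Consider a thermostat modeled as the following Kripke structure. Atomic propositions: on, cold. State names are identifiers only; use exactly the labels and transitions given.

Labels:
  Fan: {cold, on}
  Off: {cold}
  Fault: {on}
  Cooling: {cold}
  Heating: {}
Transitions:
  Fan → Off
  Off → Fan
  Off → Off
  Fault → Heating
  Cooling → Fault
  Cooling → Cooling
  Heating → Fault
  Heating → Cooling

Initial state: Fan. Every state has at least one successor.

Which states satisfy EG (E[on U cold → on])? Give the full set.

{Fault, Heating}

States satisfying E[on U cold → on]: {Fan, Fault, Heating}.
States satisfying EG (E[on U cold → on]): {Fault, Heating}.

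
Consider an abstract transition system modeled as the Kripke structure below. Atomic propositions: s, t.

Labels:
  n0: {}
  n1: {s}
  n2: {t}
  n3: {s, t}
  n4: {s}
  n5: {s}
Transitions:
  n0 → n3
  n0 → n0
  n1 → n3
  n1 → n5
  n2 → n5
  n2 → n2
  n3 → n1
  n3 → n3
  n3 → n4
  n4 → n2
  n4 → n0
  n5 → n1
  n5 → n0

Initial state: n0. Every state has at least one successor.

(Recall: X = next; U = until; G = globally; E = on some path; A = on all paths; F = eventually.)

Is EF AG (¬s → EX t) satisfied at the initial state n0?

Yes

States satisfying AG (¬s → EX t): {n0, n1, n2, n3, n4, n5}.
States satisfying EF AG (¬s → EX t): {n0, n1, n2, n3, n4, n5}.
Some path from n0 reaches a state where AG (¬s → EX t) holds.
n0 ∈ Sat(EF AG (¬s → EX t)).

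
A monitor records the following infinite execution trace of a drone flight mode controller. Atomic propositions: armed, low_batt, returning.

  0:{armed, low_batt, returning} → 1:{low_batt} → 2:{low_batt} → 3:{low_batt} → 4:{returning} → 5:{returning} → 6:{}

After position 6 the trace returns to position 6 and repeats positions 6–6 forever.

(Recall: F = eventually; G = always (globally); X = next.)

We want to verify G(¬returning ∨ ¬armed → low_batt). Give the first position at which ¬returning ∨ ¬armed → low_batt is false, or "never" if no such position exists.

4

Check ¬returning ∨ ¬armed → low_batt at each position in order: 0 ✓, 1 ✓, 2 ✓, 3 ✓.
At position 4 the labels are {returning}, so ¬returning ∨ ¬armed → low_batt is false there. This is the first violation.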